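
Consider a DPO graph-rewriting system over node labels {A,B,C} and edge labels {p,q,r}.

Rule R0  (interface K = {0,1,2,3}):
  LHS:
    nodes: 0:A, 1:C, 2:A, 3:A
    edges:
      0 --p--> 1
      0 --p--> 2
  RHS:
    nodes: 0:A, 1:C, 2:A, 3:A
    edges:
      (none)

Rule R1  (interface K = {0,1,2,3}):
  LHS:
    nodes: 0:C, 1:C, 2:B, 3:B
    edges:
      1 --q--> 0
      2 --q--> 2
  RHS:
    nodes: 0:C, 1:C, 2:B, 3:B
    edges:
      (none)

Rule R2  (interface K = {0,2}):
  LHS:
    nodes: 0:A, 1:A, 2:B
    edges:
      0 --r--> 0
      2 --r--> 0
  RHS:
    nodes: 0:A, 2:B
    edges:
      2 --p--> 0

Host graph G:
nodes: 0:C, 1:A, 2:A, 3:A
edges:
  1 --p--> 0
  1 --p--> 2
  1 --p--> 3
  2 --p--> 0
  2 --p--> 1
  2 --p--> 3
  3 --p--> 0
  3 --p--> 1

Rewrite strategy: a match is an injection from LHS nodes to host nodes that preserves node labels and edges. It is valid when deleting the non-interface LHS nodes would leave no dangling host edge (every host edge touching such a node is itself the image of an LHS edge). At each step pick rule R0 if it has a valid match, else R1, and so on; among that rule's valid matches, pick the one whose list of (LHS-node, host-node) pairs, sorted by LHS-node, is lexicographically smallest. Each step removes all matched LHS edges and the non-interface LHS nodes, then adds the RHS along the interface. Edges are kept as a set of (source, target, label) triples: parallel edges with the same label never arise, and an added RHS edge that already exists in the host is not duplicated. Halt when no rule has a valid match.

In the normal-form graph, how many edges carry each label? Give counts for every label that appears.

start.  V:4 E:8  edges: 1-p->0 1-p->2 1-p->3 2-p->0 2-p->1 2-p->3 3-p->0 3-p->1
1. fire R0 via {0↦1, 1↦0, 2↦2, 3↦3}  →  V:4 E:6  edges: 1-p->3 2-p->0 2-p->1 2-p->3 3-p->0 3-p->1
2. fire R0 via {0↦2, 1↦0, 2↦1, 3↦3}  →  V:4 E:4  edges: 1-p->3 2-p->3 3-p->0 3-p->1
3. fire R0 via {0↦3, 1↦0, 2↦1, 3↦2}  →  V:4 E:2  edges: 1-p->3 2-p->3
final graph: no rule applies after step 3
NF edges: [(1, 3, 'p'), (2, 3, 'p')]

Answer: p:2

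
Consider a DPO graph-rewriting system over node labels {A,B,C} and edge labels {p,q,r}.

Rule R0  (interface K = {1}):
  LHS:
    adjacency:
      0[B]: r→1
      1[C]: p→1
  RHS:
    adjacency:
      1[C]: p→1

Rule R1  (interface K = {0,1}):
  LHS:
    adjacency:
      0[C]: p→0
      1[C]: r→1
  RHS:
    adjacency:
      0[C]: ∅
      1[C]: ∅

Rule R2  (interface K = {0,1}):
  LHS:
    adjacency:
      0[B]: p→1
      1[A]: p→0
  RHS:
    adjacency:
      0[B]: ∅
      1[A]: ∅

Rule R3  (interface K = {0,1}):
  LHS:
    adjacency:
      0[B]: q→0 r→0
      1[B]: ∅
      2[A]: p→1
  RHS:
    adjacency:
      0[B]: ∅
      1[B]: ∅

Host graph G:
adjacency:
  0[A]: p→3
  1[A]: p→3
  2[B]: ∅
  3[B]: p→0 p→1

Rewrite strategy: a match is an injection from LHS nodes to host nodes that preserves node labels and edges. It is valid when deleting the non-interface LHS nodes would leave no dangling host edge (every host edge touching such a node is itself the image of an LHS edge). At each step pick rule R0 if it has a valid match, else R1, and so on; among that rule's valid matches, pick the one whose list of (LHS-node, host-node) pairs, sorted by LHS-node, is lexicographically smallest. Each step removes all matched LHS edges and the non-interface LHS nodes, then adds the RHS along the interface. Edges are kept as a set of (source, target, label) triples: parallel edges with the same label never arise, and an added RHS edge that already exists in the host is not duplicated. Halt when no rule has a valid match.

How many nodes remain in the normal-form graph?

[0] host  ⇒  4 nodes, 4 edges  {0-p->3 1-p->3 3-p->0 3-p->1}
[1] R2 @ {0↦3, 1↦0}  ⇒  4 nodes, 2 edges  {1-p->3 3-p->1}
[2] R2 @ {0↦3, 1↦1}  ⇒  4 nodes, 0 edges  {∅}
final graph: no rule applies after step 2
NF nodes: {0:A, 1:A, 2:B, 3:B}

Answer: 4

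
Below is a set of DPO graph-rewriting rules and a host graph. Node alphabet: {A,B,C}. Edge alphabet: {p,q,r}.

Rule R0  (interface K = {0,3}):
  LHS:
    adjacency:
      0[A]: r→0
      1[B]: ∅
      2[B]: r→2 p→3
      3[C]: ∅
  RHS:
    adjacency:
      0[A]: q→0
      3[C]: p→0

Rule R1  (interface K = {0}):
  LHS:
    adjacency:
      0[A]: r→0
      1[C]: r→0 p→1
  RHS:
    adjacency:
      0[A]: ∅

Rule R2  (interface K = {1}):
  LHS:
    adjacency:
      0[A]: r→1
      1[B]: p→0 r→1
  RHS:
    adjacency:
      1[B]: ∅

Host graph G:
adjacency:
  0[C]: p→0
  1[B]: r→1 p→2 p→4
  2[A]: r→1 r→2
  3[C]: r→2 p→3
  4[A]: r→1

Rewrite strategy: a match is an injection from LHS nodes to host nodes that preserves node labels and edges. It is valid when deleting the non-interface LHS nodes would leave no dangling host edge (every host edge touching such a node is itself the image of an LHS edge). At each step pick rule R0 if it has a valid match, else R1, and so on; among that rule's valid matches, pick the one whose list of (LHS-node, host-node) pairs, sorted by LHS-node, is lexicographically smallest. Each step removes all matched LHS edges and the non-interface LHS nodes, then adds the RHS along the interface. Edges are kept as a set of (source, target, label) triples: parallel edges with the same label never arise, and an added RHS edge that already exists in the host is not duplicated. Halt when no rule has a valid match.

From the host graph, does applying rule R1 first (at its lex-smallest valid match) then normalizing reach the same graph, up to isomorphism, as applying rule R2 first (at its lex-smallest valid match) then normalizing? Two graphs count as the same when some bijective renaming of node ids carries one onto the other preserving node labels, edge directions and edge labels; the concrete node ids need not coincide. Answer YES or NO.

branch R1-first: apply at {0↦2, 1↦3} → |E|=6, then 1 more step(s) → NF |V|=3 |E|=3 V={0:C, 1:B, 4:A} E=0-p->0 1-p->4 4-r->1
branch R2-first: apply at {0↦4, 1↦1} → |E|=6, then 1 more step(s) → NF |V|=3 |E|=3 V={0:C, 1:B, 2:A} E=0-p->0 1-p->2 2-r->1
graphs isomorphic (equal up to label-preserving node renaming)

Answer: YES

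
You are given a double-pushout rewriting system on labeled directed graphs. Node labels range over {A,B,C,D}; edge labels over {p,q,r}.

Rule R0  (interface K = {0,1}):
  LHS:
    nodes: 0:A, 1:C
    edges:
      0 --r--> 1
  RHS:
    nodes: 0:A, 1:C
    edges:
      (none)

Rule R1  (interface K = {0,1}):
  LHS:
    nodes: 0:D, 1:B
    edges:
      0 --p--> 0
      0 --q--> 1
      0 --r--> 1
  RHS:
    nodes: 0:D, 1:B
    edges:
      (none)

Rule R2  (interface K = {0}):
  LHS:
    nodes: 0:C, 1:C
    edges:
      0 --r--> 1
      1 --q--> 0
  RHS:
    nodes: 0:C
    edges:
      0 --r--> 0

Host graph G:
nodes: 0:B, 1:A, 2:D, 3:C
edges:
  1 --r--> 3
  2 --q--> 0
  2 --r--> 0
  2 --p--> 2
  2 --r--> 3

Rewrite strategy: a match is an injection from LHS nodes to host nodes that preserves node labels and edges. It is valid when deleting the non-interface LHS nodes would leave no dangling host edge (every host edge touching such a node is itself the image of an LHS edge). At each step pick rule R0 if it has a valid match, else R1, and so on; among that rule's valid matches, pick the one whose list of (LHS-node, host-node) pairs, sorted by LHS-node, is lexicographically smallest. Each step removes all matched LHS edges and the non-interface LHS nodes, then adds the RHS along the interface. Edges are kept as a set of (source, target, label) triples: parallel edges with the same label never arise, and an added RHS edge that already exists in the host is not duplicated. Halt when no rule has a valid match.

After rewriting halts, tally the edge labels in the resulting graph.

initial: |V|=4 |E|=5  E = 1-r->3 2-q->0 2-r->0 2-p->2 2-r->3
step 1: apply R0 at {0↦1, 1↦3}  → |V|=4 |E|=4  E = 2-q->0 2-r->0 2-p->2 2-r->3
step 2: apply R1 at {0↦2, 1↦0}  → |V|=4 |E|=1  E = 2-r->3
halt: no rule applies after step 2
NF edges: [(2, 3, 'r')]

Answer: r:1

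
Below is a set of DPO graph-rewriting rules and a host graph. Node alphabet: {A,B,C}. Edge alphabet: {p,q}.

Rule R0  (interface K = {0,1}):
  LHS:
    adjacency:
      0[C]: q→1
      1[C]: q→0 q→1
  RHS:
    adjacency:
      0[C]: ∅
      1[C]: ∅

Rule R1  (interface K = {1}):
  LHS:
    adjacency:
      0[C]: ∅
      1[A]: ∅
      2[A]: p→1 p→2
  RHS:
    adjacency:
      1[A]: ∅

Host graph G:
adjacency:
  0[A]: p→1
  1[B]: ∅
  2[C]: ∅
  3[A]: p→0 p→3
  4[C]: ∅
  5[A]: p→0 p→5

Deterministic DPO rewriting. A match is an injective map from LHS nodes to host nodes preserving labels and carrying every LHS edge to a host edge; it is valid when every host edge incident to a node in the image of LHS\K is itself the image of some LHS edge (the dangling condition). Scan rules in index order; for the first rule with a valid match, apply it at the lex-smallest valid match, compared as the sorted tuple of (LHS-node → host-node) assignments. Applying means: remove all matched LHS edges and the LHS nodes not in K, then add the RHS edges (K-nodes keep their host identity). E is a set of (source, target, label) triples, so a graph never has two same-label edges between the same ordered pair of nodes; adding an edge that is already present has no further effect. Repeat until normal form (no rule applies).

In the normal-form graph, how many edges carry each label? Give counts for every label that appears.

Answer: p:1

Rewrite trace:
initial: |V|=6 |E|=5  E = 0-p->1 3-p->0 3-p->3 5-p->0 5-p->5
step 1: apply R1 at {0↦2, 1↦0, 2↦3}  → |V|=4 |E|=3  E = 0-p->1 5-p->0 5-p->5
step 2: apply R1 at {0↦4, 1↦0, 2↦5}  → |V|=2 |E|=1  E = 0-p->1
final graph: no rule applies after step 2
NF edges: [(0, 1, 'p')]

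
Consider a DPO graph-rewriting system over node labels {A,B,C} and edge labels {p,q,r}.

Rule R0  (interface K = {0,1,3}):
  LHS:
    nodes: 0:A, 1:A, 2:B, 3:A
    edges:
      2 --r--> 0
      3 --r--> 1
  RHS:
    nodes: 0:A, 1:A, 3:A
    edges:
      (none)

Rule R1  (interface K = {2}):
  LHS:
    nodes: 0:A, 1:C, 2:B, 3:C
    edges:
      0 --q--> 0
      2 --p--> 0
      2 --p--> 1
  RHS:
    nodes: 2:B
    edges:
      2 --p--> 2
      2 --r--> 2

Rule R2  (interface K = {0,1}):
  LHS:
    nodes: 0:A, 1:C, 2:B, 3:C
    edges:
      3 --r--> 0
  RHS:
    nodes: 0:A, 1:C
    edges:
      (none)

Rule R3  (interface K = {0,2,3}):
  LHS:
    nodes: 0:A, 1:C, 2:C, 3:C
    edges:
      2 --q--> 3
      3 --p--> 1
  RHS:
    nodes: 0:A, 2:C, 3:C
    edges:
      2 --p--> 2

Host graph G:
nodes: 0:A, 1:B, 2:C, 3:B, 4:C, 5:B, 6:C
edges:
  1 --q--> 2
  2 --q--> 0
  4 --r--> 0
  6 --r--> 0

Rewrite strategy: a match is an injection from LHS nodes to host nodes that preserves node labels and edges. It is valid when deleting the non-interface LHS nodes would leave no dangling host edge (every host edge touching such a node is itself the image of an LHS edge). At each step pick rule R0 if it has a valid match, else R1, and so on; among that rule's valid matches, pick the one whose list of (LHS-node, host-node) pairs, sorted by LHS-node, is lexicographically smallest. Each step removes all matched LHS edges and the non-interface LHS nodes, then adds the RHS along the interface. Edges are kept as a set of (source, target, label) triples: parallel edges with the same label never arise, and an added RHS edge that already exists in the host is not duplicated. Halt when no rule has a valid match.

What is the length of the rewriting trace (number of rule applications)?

[0] host  ⇒  7 nodes, 4 edges  {1-q->2 2-q->0 4-r->0 6-r->0}
[1] R2 @ {0↦0, 1↦2, 2↦3, 3↦4}  ⇒  5 nodes, 3 edges  {1-q->2 2-q->0 6-r->0}
[2] R2 @ {0↦0, 1↦2, 2↦5, 3↦6}  ⇒  3 nodes, 2 edges  {1-q->2 2-q->0}
normal form: no rule applies after step 2

Answer: 2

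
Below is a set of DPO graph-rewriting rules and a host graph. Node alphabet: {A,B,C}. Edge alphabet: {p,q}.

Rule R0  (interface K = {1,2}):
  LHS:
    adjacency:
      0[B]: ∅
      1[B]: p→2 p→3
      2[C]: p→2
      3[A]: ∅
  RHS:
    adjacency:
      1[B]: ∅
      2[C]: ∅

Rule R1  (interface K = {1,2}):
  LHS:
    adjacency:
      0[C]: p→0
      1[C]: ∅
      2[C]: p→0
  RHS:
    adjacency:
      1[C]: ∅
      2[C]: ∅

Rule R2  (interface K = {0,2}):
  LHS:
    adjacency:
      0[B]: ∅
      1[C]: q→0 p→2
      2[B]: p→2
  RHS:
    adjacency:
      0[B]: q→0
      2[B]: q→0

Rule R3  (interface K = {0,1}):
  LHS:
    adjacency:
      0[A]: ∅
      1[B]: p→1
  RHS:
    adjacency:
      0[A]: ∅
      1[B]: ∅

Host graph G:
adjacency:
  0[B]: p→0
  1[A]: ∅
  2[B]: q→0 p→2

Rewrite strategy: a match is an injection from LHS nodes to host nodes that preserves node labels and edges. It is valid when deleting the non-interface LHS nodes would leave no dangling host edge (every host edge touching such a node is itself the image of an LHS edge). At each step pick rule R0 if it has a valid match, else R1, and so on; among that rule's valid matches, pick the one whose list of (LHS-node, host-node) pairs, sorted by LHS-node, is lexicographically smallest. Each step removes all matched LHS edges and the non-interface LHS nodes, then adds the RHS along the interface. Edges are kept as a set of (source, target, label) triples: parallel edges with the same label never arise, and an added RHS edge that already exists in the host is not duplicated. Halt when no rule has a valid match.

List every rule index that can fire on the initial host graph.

Answer: [R3]

Derivation:
R0: no valid match — LHS pattern not found
R1: no valid match — LHS pattern not found
R2: no valid match — LHS pattern not found
R3: 2 valid matches — {0↦1, 1↦0}, {0↦1, 1↦2}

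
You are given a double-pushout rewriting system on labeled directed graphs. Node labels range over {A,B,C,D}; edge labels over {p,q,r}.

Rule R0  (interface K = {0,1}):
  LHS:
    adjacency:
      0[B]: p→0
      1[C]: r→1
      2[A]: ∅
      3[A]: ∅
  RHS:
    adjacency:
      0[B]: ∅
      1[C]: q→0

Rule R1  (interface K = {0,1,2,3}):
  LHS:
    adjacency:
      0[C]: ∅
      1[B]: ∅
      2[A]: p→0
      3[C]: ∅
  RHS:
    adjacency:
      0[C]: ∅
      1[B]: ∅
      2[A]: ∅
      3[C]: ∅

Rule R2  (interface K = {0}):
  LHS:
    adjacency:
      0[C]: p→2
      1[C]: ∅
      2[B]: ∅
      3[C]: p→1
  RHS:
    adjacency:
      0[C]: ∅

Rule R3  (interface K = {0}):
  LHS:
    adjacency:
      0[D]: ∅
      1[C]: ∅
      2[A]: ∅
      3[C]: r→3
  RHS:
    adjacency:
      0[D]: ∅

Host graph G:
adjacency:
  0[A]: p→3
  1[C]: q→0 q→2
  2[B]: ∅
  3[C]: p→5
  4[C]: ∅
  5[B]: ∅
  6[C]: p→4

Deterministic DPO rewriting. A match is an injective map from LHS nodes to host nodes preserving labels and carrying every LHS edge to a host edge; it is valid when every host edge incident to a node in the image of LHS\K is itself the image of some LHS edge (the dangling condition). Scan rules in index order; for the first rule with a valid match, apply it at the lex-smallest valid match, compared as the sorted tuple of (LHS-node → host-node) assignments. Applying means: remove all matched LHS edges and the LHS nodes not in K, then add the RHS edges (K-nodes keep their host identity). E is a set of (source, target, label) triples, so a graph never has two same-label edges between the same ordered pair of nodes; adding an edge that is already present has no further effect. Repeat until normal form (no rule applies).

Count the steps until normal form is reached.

start.  V:7 E:5  edges: 0-p->3 1-q->0 1-q->2 3-p->5 6-p->4
1. fire R1 via {0↦3, 1↦2, 2↦0, 3↦1}  →  V:7 E:4  edges: 1-q->0 1-q->2 3-p->5 6-p->4
2. fire R2 via {0↦3, 1↦4, 2↦5, 3↦6}  →  V:4 E:2  edges: 1-q->0 1-q->2
normal form: no rule applies after step 2

Answer: 2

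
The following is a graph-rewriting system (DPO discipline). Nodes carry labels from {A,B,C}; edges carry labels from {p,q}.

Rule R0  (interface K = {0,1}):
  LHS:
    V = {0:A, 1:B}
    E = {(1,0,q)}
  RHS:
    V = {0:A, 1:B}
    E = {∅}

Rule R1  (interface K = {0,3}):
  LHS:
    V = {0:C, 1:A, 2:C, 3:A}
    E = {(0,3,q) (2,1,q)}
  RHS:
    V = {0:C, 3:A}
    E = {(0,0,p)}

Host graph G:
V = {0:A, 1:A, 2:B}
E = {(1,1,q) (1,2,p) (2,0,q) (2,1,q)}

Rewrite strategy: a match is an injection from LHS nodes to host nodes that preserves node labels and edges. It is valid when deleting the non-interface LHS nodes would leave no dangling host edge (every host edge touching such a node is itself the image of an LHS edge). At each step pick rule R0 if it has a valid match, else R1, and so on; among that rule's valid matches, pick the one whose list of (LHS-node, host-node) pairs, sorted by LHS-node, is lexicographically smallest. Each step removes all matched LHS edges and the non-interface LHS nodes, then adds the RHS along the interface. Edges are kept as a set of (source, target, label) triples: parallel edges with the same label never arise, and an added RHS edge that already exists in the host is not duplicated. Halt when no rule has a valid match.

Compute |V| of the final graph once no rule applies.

[0] host  ⇒  3 nodes, 4 edges  {1-q->1 1-p->2 2-q->0 2-q->1}
[1] R0 @ {0↦0, 1↦2}  ⇒  3 nodes, 3 edges  {1-q->1 1-p->2 2-q->1}
[2] R0 @ {0↦1, 1↦2}  ⇒  3 nodes, 2 edges  {1-q->1 1-p->2}
normal form: no rule applies after step 2
NF nodes: {0:A, 1:A, 2:B}

Answer: 3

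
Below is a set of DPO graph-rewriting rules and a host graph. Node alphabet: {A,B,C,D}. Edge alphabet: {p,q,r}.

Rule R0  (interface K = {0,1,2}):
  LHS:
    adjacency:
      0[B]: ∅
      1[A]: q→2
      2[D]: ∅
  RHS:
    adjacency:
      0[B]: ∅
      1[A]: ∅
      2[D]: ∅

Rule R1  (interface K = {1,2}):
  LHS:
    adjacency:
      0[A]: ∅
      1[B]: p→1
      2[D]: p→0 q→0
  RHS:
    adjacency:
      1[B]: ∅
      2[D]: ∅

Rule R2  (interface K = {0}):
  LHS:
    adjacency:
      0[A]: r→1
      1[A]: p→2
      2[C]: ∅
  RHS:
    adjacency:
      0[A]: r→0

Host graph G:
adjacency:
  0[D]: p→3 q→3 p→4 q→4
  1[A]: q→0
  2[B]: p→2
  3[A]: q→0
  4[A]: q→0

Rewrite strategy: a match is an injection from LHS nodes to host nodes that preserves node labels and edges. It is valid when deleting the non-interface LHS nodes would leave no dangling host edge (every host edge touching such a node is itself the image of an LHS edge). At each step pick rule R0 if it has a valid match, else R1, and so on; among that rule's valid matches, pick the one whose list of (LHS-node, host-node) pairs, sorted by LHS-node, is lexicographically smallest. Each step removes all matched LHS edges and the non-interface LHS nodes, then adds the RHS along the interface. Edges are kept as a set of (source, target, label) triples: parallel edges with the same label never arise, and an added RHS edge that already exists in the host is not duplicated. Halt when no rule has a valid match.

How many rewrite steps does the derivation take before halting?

initial: |V|=5 |E|=8  E = 0-p->3 0-q->3 0-p->4 0-q->4 1-q->0 2-p->2 3-q->0 4-q->0
step 1: apply R0 at {0↦2, 1↦1, 2↦0}  → |V|=5 |E|=7  E = 0-p->3 0-q->3 0-p->4 0-q->4 2-p->2 3-q->0 4-q->0
step 2: apply R0 at {0↦2, 1↦3, 2↦0}  → |V|=5 |E|=6  E = 0-p->3 0-q->3 0-p->4 0-q->4 2-p->2 4-q->0
step 3: apply R0 at {0↦2, 1↦4, 2↦0}  → |V|=5 |E|=5  E = 0-p->3 0-q->3 0-p->4 0-q->4 2-p->2
step 4: apply R1 at {0↦3, 1↦2, 2↦0}  → |V|=4 |E|=2  E = 0-p->4 0-q->4
normal form: no rule applies after step 4

Answer: 4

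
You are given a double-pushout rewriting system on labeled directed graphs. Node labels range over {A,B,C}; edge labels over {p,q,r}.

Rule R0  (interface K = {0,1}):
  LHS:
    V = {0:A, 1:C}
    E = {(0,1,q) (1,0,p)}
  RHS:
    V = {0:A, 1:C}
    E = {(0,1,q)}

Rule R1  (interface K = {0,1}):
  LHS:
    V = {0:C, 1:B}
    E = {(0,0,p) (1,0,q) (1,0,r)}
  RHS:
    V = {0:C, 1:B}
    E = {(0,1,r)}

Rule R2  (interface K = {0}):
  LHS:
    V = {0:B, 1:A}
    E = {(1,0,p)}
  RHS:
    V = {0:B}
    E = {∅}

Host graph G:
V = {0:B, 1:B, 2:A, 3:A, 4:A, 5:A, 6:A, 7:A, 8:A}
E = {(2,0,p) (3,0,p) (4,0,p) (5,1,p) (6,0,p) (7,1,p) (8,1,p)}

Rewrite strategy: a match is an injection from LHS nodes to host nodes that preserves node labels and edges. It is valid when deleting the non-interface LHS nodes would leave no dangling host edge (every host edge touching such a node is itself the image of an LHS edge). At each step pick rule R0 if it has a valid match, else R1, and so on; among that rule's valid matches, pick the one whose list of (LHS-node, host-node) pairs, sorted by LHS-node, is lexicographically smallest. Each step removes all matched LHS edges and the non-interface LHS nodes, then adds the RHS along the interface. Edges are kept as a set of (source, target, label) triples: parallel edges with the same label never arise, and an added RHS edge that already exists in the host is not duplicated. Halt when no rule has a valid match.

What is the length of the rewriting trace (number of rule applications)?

Answer: 7

Steps:
start.  V:9 E:7  edges: 2-p->0 3-p->0 4-p->0 5-p->1 6-p->0 7-p->1 8-p->1
1. fire R2 via {0↦0, 1↦2}  →  V:8 E:6  edges: 3-p->0 4-p->0 5-p->1 6-p->0 7-p->1 8-p->1
2. fire R2 via {0↦0, 1↦3}  →  V:7 E:5  edges: 4-p->0 5-p->1 6-p->0 7-p->1 8-p->1
3. fire R2 via {0↦0, 1↦4}  →  V:6 E:4  edges: 5-p->1 6-p->0 7-p->1 8-p->1
4. fire R2 via {0↦0, 1↦6}  →  V:5 E:3  edges: 5-p->1 7-p->1 8-p->1
5. fire R2 via {0↦1, 1↦5}  →  V:4 E:2  edges: 7-p->1 8-p->1
6. fire R2 via {0↦1, 1↦7}  →  V:3 E:1  edges: 8-p->1
7. fire R2 via {0↦1, 1↦8}  →  V:2 E:0  edges: ∅
normal form: no rule applies after step 7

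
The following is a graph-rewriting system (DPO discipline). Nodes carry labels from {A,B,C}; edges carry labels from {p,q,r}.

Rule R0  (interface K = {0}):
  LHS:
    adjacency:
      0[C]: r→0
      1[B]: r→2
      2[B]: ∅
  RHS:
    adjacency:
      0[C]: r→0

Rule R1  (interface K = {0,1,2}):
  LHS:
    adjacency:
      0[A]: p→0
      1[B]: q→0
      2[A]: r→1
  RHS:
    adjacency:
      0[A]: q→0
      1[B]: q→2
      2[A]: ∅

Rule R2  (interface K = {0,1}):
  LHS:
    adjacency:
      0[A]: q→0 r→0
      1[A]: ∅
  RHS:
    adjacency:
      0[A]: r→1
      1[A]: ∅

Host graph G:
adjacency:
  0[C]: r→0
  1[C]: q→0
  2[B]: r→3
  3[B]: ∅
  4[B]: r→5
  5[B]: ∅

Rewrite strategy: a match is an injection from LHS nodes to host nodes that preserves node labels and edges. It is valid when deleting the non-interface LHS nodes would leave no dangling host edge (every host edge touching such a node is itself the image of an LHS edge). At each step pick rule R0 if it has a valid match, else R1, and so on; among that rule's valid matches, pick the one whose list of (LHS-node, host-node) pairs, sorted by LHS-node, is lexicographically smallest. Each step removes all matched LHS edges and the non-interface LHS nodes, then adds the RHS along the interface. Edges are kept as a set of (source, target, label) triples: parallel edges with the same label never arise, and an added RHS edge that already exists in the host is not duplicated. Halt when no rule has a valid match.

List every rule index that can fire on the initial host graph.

R0: 2 valid matches — {0↦0, 1↦2, 2↦3}, {0↦0, 1↦4, 2↦5}
R1: no valid match — LHS pattern not found
R2: no valid match — LHS pattern not found

Answer: [R0]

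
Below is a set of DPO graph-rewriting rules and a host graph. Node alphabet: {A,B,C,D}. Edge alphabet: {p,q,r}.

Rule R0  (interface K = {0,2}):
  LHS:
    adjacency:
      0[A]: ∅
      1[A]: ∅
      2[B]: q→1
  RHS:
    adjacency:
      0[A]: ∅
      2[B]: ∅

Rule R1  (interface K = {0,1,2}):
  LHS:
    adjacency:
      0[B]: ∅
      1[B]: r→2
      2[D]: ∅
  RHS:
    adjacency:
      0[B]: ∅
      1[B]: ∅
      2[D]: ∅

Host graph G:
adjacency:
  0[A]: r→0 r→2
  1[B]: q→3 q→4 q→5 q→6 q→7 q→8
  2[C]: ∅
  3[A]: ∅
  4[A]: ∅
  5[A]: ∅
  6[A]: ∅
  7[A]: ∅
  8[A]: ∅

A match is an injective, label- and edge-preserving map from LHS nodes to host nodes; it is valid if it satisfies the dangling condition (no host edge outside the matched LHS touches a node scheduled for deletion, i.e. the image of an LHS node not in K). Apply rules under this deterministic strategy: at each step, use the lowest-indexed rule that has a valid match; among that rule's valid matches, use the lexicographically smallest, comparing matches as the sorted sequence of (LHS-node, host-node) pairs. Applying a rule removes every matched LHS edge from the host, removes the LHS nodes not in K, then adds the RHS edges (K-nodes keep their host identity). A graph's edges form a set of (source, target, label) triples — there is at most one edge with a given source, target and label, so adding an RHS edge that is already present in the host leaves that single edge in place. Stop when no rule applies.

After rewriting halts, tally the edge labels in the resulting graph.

Answer: r:2

Derivation:
start.  V:9 E:8  edges: 0-r->0 0-r->2 1-q->3 1-q->4 1-q->5 1-q->6 1-q->7 1-q->8
1. fire R0 via {0↦0, 1↦3, 2↦1}  →  V:8 E:7  edges: 0-r->0 0-r->2 1-q->4 1-q->5 1-q->6 1-q->7 1-q->8
2. fire R0 via {0↦0, 1↦4, 2↦1}  →  V:7 E:6  edges: 0-r->0 0-r->2 1-q->5 1-q->6 1-q->7 1-q->8
3. fire R0 via {0↦0, 1↦5, 2↦1}  →  V:6 E:5  edges: 0-r->0 0-r->2 1-q->6 1-q->7 1-q->8
4. fire R0 via {0↦0, 1↦6, 2↦1}  →  V:5 E:4  edges: 0-r->0 0-r->2 1-q->7 1-q->8
5. fire R0 via {0↦0, 1↦7, 2↦1}  →  V:4 E:3  edges: 0-r->0 0-r->2 1-q->8
6. fire R0 via {0↦0, 1↦8, 2↦1}  →  V:3 E:2  edges: 0-r->0 0-r->2
final graph: no rule applies after step 6
NF edges: [(0, 0, 'r'), (0, 2, 'r')]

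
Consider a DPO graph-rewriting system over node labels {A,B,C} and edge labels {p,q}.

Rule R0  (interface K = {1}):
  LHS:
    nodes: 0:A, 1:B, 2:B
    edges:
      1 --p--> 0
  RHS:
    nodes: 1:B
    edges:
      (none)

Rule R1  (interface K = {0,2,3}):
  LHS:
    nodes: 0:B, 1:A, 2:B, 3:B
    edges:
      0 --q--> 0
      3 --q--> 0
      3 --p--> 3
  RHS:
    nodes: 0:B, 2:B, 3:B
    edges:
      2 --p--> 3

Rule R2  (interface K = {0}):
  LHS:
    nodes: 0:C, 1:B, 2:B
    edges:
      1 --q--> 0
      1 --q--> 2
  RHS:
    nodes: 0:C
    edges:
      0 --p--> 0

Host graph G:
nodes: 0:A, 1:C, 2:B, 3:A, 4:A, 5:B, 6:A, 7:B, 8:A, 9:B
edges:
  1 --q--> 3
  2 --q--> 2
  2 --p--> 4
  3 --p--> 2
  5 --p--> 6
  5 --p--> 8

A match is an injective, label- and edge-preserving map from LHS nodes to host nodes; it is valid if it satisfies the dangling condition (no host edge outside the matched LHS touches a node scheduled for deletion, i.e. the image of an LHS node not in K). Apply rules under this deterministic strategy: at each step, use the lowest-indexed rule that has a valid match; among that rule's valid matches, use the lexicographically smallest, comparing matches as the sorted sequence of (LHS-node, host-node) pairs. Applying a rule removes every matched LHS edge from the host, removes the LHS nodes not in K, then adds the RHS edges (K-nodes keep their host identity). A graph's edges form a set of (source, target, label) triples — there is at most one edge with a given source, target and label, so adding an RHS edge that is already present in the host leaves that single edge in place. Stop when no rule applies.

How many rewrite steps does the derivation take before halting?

Answer: 2

Derivation:
initial: |V|=10 |E|=6  E = 1-q->3 2-q->2 2-p->4 3-p->2 5-p->6 5-p->8
step 1: apply R0 at {0↦4, 1↦2, 2↦7}  → |V|=8 |E|=5  E = 1-q->3 2-q->2 3-p->2 5-p->6 5-p->8
step 2: apply R0 at {0↦6, 1↦5, 2↦9}  → |V|=6 |E|=4  E = 1-q->3 2-q->2 3-p->2 5-p->8
final graph: no rule applies after step 2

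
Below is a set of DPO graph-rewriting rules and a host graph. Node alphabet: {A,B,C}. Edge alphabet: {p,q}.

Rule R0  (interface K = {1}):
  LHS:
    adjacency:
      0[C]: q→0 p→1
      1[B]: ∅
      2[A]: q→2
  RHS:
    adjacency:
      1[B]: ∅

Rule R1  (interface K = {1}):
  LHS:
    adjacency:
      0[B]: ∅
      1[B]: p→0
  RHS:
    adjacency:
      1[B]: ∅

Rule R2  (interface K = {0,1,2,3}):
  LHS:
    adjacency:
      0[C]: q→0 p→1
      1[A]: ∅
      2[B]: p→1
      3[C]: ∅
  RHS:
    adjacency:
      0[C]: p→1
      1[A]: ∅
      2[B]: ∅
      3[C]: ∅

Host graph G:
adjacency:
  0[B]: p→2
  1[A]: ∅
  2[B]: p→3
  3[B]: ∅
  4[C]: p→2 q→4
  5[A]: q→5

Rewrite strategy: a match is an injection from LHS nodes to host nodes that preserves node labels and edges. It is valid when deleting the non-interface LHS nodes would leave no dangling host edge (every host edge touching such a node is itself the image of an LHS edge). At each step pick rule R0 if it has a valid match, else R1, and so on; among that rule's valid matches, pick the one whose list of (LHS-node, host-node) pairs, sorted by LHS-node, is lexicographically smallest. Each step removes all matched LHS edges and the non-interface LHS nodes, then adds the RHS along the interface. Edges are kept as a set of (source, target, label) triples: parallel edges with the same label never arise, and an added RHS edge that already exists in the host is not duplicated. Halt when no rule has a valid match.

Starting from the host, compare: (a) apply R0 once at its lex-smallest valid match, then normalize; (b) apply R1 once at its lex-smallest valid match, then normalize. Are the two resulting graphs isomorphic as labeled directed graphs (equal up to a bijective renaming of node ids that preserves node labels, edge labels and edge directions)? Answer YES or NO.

Answer: YES

Rewrite trace:
branch R0-first: apply at {0↦4, 1↦2, 2↦5} → |E|=2, then 2 more step(s) → NF |V|=2 |E|=0 V={0:B, 1:A} E=∅
branch R1-first: apply at {0↦3, 1↦2} → |E|=4, then 2 more step(s) → NF |V|=2 |E|=0 V={0:B, 1:A} E=∅
graphs isomorphic (equal up to label-preserving node renaming)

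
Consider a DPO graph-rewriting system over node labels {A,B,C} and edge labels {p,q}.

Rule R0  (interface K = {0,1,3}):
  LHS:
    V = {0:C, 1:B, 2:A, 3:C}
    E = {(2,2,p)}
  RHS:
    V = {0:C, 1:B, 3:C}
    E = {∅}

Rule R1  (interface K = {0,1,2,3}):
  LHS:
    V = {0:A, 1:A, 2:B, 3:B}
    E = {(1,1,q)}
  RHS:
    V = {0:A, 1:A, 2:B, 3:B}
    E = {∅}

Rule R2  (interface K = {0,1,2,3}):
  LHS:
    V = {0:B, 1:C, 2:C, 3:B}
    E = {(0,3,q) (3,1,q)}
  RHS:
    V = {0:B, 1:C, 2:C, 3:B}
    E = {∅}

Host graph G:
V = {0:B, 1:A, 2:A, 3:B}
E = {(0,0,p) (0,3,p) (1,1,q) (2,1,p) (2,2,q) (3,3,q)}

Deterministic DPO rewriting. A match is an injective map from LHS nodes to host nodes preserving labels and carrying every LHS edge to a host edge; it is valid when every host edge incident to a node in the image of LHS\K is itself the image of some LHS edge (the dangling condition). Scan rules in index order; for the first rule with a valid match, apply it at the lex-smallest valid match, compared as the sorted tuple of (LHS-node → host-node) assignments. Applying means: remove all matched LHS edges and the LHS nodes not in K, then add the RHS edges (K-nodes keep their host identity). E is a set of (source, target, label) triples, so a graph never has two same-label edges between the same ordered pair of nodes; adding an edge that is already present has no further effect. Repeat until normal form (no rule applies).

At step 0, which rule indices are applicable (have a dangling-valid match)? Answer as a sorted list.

Answer: [R1]

Derivation:
R0: no valid match — LHS pattern not found
R1: 4 valid matches — {0↦1, 1↦2, 2↦0, 3↦3}, {0↦1, 1↦2, 2↦3, 3↦0}, {0↦2, 1↦1, 2↦0, 3↦3} (+1 more)
R2: no valid match — LHS pattern not found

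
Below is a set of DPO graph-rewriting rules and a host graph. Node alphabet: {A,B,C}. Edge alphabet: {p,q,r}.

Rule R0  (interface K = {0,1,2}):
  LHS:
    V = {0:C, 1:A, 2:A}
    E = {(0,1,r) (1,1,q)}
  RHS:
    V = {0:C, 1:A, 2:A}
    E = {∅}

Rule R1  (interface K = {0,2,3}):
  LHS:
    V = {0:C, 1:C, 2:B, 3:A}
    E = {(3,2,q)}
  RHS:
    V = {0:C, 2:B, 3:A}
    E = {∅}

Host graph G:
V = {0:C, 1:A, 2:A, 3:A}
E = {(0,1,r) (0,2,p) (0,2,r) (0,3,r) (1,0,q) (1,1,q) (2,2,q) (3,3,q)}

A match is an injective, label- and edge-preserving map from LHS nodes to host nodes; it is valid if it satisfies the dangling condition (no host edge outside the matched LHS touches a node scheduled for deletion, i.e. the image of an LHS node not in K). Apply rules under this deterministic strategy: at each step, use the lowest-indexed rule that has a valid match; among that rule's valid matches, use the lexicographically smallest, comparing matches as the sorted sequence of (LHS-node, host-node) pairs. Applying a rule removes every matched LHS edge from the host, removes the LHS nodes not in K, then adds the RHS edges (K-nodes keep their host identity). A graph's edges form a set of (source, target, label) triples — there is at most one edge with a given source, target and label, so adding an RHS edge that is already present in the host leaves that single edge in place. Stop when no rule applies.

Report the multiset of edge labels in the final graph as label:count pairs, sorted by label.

Answer: p:1 q:1

Rewrite trace:
[0] host  ⇒  4 nodes, 8 edges  {0-r->1 0-p->2 0-r->2 0-r->3 1-q->0 1-q->1 2-q->2 3-q->3}
[1] R0 @ {0↦0, 1↦1, 2↦2}  ⇒  4 nodes, 6 edges  {0-p->2 0-r->2 0-r->3 1-q->0 2-q->2 3-q->3}
[2] R0 @ {0↦0, 1↦2, 2↦1}  ⇒  4 nodes, 4 edges  {0-p->2 0-r->3 1-q->0 3-q->3}
[3] R0 @ {0↦0, 1↦3, 2↦1}  ⇒  4 nodes, 2 edges  {0-p->2 1-q->0}
normal form: no rule applies after step 3
NF edges: [(0, 2, 'p'), (1, 0, 'q')]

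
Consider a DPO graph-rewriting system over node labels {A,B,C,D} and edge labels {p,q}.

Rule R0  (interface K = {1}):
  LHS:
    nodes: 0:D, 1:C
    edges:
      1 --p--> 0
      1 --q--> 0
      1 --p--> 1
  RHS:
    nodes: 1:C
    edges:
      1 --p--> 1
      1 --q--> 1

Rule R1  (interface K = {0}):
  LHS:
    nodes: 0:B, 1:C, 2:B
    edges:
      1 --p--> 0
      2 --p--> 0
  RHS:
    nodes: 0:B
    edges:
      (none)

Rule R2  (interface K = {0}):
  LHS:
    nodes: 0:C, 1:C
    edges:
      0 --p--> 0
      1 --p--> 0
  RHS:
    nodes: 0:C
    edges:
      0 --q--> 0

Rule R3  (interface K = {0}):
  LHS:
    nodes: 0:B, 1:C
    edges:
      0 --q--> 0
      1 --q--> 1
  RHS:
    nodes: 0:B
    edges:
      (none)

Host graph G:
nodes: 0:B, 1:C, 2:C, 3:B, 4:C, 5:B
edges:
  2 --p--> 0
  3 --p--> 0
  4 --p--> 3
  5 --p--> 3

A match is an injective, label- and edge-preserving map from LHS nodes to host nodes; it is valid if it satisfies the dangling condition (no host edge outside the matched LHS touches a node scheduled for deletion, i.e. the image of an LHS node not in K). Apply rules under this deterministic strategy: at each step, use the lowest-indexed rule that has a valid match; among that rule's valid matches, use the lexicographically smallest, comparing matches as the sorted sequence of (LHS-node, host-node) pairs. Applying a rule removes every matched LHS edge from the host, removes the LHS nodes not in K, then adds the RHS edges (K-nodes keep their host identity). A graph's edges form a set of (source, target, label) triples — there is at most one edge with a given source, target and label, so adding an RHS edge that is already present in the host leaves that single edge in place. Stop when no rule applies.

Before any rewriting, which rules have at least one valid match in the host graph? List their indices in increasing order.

Answer: [R1]

Rewrite trace:
R0: no valid match — LHS pattern not found
R1: 1 valid match — {0↦3, 1↦4, 2↦5}
R2: no valid match — LHS pattern not found
R3: no valid match — LHS pattern not found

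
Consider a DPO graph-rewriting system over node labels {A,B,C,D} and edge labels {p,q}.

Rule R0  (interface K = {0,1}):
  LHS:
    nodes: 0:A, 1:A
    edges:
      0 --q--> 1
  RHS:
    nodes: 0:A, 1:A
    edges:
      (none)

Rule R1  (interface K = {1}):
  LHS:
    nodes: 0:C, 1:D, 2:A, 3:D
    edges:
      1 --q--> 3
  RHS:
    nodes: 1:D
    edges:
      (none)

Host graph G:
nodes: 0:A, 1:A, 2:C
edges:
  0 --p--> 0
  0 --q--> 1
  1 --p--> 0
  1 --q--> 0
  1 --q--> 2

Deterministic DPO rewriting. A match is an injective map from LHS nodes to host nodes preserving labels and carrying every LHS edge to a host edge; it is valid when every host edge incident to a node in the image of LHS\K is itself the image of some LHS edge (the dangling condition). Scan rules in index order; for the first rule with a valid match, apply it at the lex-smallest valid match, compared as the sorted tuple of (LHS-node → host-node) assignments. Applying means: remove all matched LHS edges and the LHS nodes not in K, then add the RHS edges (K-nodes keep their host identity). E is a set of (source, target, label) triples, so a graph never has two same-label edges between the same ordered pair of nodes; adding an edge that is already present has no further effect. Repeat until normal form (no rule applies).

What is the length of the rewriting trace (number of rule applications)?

[0] host  ⇒  3 nodes, 5 edges  {0-p->0 0-q->1 1-p->0 1-q->0 1-q->2}
[1] R0 @ {0↦0, 1↦1}  ⇒  3 nodes, 4 edges  {0-p->0 1-p->0 1-q->0 1-q->2}
[2] R0 @ {0↦1, 1↦0}  ⇒  3 nodes, 3 edges  {0-p->0 1-p->0 1-q->2}
halt: no rule applies after step 2

Answer: 2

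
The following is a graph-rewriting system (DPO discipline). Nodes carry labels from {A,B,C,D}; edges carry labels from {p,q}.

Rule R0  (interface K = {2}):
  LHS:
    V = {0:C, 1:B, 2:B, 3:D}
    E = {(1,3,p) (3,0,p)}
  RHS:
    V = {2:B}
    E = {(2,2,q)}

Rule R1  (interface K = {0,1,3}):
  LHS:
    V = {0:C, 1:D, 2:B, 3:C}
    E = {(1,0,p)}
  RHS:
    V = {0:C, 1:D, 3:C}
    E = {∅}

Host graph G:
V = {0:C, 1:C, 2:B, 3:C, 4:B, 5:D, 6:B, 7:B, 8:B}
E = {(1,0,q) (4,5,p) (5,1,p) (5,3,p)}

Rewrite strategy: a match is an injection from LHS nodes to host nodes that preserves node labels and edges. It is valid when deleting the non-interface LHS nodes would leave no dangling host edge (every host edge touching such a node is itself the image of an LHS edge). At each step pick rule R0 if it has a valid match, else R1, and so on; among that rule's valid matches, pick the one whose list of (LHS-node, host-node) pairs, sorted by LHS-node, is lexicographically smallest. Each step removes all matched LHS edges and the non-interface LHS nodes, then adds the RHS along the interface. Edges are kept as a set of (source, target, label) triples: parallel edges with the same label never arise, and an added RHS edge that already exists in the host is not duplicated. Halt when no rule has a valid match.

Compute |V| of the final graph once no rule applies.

Answer: 5

Steps:
initial: |V|=9 |E|=4  E = 1-q->0 4-p->5 5-p->1 5-p->3
step 1: apply R1 at {0↦1, 1↦5, 2↦2, 3↦0}  → |V|=8 |E|=3  E = 1-q->0 4-p->5 5-p->3
step 2: apply R0 at {0↦3, 1↦4, 2↦6, 3↦5}  → |V|=5 |E|=2  E = 1-q->0 6-q->6
halt: no rule applies after step 2
NF nodes: {0:C, 1:C, 6:B, 7:B, 8:B}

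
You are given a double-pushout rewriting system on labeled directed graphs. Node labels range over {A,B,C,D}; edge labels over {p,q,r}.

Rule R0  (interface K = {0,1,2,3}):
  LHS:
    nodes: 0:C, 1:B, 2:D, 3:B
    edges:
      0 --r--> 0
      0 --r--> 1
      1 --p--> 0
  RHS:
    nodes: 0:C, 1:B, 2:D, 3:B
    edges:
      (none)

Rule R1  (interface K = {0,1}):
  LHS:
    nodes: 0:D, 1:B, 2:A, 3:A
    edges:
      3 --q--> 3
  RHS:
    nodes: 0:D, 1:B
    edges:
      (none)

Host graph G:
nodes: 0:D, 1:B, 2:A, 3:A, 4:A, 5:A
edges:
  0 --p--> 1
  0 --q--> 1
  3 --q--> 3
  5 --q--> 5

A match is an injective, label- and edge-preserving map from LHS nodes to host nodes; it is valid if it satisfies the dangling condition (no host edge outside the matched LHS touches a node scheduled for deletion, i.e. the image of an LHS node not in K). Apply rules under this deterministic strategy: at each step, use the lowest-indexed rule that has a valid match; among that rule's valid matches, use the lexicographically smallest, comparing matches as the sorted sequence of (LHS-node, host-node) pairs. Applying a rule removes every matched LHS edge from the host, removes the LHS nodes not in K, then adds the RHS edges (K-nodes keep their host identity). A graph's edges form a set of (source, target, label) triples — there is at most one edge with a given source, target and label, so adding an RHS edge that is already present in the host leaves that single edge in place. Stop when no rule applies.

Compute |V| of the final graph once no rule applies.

Answer: 2

Rewrite trace:
start.  V:6 E:4  edges: 0-p->1 0-q->1 3-q->3 5-q->5
1. fire R1 via {0↦0, 1↦1, 2↦2, 3↦3}  →  V:4 E:3  edges: 0-p->1 0-q->1 5-q->5
2. fire R1 via {0↦0, 1↦1, 2↦4, 3↦5}  →  V:2 E:2  edges: 0-p->1 0-q->1
halt: no rule applies after step 2
NF nodes: {0:D, 1:B}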